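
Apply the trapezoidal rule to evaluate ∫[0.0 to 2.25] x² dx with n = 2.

f(x) = x²
a = 0.0, b = 2.25, n = 2
h = (b - a)/n = 1.125000

Trapezoidal rule: (h/2)[f(x₀) + 2f(x₁) + 2f(x₂) + ... + f(xₙ)]

x_0 = 0.0000, f(x_0) = 0.000000, coefficient = 1
x_1 = 1.1250, f(x_1) = 1.265625, coefficient = 2
x_2 = 2.2500, f(x_2) = 5.062500, coefficient = 1

I ≈ (1.125000/2) × 7.593750 = 4.271484
Exact value: 3.796875
Error: 0.474609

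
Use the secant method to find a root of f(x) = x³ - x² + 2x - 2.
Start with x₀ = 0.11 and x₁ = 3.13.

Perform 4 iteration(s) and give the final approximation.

f(x) = x³ - x² + 2x - 2
x₀ = 0.11, x₁ = 3.13

Secant formula: x_{n+1} = x_n - f(x_n)(x_n - x_{n-1})/(f(x_n) - f(x_{n-1}))

Iteration 1:
  f(0.110000) = -1.790769
  f(3.130000) = 25.127397
  x_2 = 3.130000 - 25.127397×(3.130000 - 0.110000)/(25.127397 - (-1.790769))
       = 0.310910
Iteration 2:
  f(3.130000) = 25.127397
  f(0.310910) = -1.444791
  x_3 = 0.310910 - (-1.444791)×(0.310910 - 3.130000)/(-1.444791 - 25.127397)
       = 0.464190
Iteration 3:
  f(0.310910) = -1.444791
  f(0.464190) = -1.187072
  x_4 = 0.464190 - (-1.187072)×(0.464190 - 0.310910)/(-1.187072 - (-1.444791))
       = 1.170210
Iteration 4:
  f(0.464190) = -1.187072
  f(1.170210) = 0.573503
  x_5 = 1.170210 - 0.573503×(1.170210 - 0.464190)/(0.573503 - (-1.187072))
       = 0.940226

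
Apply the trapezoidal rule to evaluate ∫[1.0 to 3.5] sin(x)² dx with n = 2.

f(x) = sin(x)²
a = 1.0, b = 3.5, n = 2
h = (b - a)/n = 1.250000

Trapezoidal rule: (h/2)[f(x₀) + 2f(x₁) + 2f(x₂) + ... + f(xₙ)]

x_0 = 1.0000, f(x_0) = 0.708073, coefficient = 1
x_1 = 2.2500, f(x_1) = 0.605398, coefficient = 2
x_2 = 3.5000, f(x_2) = 0.123049, coefficient = 1

I ≈ (1.250000/2) × 2.041918 = 1.276199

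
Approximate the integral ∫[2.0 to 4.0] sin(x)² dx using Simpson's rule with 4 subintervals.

f(x) = sin(x)²
a = 2.0, b = 4.0, n = 4
h = (b - a)/n = 0.500000

Simpson's rule: (h/3)[f(x₀) + 4f(x₁) + 2f(x₂) + ... + f(xₙ)]

x_0 = 2.0000, f(x_0) = 0.826822, coefficient = 1
x_1 = 2.5000, f(x_1) = 0.358169, coefficient = 4
x_2 = 3.0000, f(x_2) = 0.019915, coefficient = 2
x_3 = 3.5000, f(x_3) = 0.123049, coefficient = 4
x_4 = 4.0000, f(x_4) = 0.572750, coefficient = 1

I ≈ (0.500000/3) × 3.364273 = 0.560712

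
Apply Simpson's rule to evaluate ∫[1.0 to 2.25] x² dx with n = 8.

f(x) = x²
a = 1.0, b = 2.25, n = 8
h = (b - a)/n = 0.156250

Simpson's rule: (h/3)[f(x₀) + 4f(x₁) + 2f(x₂) + ... + f(xₙ)]

x_0 = 1.0000, f(x_0) = 1.000000, coefficient = 1
x_1 = 1.1562, f(x_1) = 1.336914, coefficient = 4
x_2 = 1.3125, f(x_2) = 1.722656, coefficient = 2
x_3 = 1.4688, f(x_3) = 2.157227, coefficient = 4
x_4 = 1.6250, f(x_4) = 2.640625, coefficient = 2
x_5 = 1.7812, f(x_5) = 3.172852, coefficient = 4
x_6 = 1.9375, f(x_6) = 3.753906, coefficient = 2
x_7 = 2.0938, f(x_7) = 4.383789, coefficient = 4
x_8 = 2.2500, f(x_8) = 5.062500, coefficient = 1

I ≈ (0.156250/3) × 66.500000 = 3.463542
Exact value: 3.463542
Error: 0.000000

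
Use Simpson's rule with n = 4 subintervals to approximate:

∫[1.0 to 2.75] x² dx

f(x) = x²
a = 1.0, b = 2.75, n = 4
h = (b - a)/n = 0.437500

Simpson's rule: (h/3)[f(x₀) + 4f(x₁) + 2f(x₂) + ... + f(xₙ)]

x_0 = 1.0000, f(x_0) = 1.000000, coefficient = 1
x_1 = 1.4375, f(x_1) = 2.066406, coefficient = 4
x_2 = 1.8750, f(x_2) = 3.515625, coefficient = 2
x_3 = 2.3125, f(x_3) = 5.347656, coefficient = 4
x_4 = 2.7500, f(x_4) = 7.562500, coefficient = 1

I ≈ (0.437500/3) × 45.250000 = 6.598958
Exact value: 6.598958
Error: 0.000000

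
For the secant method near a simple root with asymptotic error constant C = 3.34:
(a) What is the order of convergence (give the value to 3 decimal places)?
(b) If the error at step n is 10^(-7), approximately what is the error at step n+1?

(a) Secant method has superlinear convergence with order φ = (1+√5)/2 ≈ 1.618.
    This means |e_{n+1}| ≈ C|e_n|^1.618.

(b) With |e_n| = 10^(-7) and C = 3.34:
    |e_{n+1}| ≈ 3.34 × (10^(-7))^1.618 = 3.34 × 10^(-11.33)

(a) ≈ 1.618 (golden ratio); (b) |e_{n+1}| ≈ 1.576e-11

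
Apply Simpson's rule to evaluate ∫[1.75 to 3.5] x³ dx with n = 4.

f(x) = x³
a = 1.75, b = 3.5, n = 4
h = (b - a)/n = 0.437500

Simpson's rule: (h/3)[f(x₀) + 4f(x₁) + 2f(x₂) + ... + f(xₙ)]

x_0 = 1.7500, f(x_0) = 5.359375, coefficient = 1
x_1 = 2.1875, f(x_1) = 10.467529, coefficient = 4
x_2 = 2.6250, f(x_2) = 18.087891, coefficient = 2
x_3 = 3.0625, f(x_3) = 28.722900, coefficient = 4
x_4 = 3.5000, f(x_4) = 42.875000, coefficient = 1

I ≈ (0.437500/3) × 241.171875 = 35.170898
Exact value: 35.170898
Error: 0.000000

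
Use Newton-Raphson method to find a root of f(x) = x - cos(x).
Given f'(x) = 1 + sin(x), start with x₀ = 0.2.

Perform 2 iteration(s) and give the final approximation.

f(x) = x - cos(x)
f'(x) = 1 + sin(x)
x₀ = 0.2

Newton-Raphson formula: x_{n+1} = x_n - f(x_n)/f'(x_n)

Iteration 1:
  f(0.200000) = -0.780067
  f'(0.200000) = 1.198669
  x_1 = 0.200000 - (-0.780067)/1.198669 = 0.850777
Iteration 2:
  f(0.850777) = 0.191378
  f'(0.850777) = 1.751793
  x_2 = 0.850777 - 0.191378/1.751793 = 0.741530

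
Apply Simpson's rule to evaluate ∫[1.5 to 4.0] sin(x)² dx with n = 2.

f(x) = sin(x)²
a = 1.5, b = 4.0, n = 2
h = (b - a)/n = 1.250000

Simpson's rule: (h/3)[f(x₀) + 4f(x₁) + 2f(x₂) + ... + f(xₙ)]

x_0 = 1.5000, f(x_0) = 0.994996, coefficient = 1
x_1 = 2.7500, f(x_1) = 0.145665, coefficient = 4
x_2 = 4.0000, f(x_2) = 0.572750, coefficient = 1

I ≈ (1.250000/3) × 2.150407 = 0.896003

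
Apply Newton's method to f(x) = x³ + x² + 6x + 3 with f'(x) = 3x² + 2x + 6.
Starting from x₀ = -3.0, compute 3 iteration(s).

f(x) = x³ + x² + 6x + 3
f'(x) = 3x² + 2x + 6
x₀ = -3.0

Newton-Raphson formula: x_{n+1} = x_n - f(x_n)/f'(x_n)

Iteration 1:
  f(-3.000000) = -33.000000
  f'(-3.000000) = 27.000000
  x_1 = -3.000000 - (-33.000000)/27.000000 = -1.777778
Iteration 2:
  f(-1.777778) = -10.124829
  f'(-1.777778) = 11.925926
  x_2 = -1.777778 - (-10.124829)/11.925926 = -0.928801
Iteration 3:
  f(-0.928801) = -2.511388
  f'(-0.928801) = 6.730414
  x_3 = -0.928801 - (-2.511388)/6.730414 = -0.555661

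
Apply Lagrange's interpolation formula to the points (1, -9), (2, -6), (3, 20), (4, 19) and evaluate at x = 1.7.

Lagrange interpolation formula:
P(x) = Σ yᵢ × Lᵢ(x)
where Lᵢ(x) = Π_{j≠i} (x - xⱼ)/(xᵢ - xⱼ)

L_0(1.7) = (1.7 - 2)/(1 - 2) × (1.7 - 3)/(1 - 3) × (1.7 - 4)/(1 - 4) = 0.149500
L_1(1.7) = (1.7 - 1)/(2 - 1) × (1.7 - 3)/(2 - 3) × (1.7 - 4)/(2 - 4) = 1.046500
L_2(1.7) = (1.7 - 1)/(3 - 1) × (1.7 - 2)/(3 - 2) × (1.7 - 4)/(3 - 4) = -0.241500
L_3(1.7) = (1.7 - 1)/(4 - 1) × (1.7 - 2)/(4 - 2) × (1.7 - 3)/(4 - 3) = 0.045500

P(1.7) = (-9)×L_0(1.7) + (-6)×L_1(1.7) + 20×L_2(1.7) + 19×L_3(1.7)
P(1.7) = -11.590000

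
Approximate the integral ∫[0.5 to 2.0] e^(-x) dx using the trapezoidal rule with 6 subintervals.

f(x) = e^(-x)
a = 0.5, b = 2.0, n = 6
h = (b - a)/n = 0.250000

Trapezoidal rule: (h/2)[f(x₀) + 2f(x₁) + 2f(x₂) + ... + f(xₙ)]

x_0 = 0.5000, f(x_0) = 0.606531, coefficient = 1
x_1 = 0.7500, f(x_1) = 0.472367, coefficient = 2
x_2 = 1.0000, f(x_2) = 0.367879, coefficient = 2
x_3 = 1.2500, f(x_3) = 0.286505, coefficient = 2
x_4 = 1.5000, f(x_4) = 0.223130, coefficient = 2
x_5 = 1.7500, f(x_5) = 0.173774, coefficient = 2
x_6 = 2.0000, f(x_6) = 0.135335, coefficient = 1

I ≈ (0.250000/2) × 3.789176 = 0.473647
Exact value: 0.471195
Error: 0.002452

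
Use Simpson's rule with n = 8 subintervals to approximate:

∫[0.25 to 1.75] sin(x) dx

f(x) = sin(x)
a = 0.25, b = 1.75, n = 8
h = (b - a)/n = 0.187500

Simpson's rule: (h/3)[f(x₀) + 4f(x₁) + 2f(x₂) + ... + f(xₙ)]

x_0 = 0.2500, f(x_0) = 0.247404, coefficient = 1
x_1 = 0.4375, f(x_1) = 0.423676, coefficient = 4
x_2 = 0.6250, f(x_2) = 0.585097, coefficient = 2
x_3 = 0.8125, f(x_3) = 0.726009, coefficient = 4
x_4 = 1.0000, f(x_4) = 0.841471, coefficient = 2
x_5 = 1.1875, f(x_5) = 0.927437, coefficient = 4
x_6 = 1.3750, f(x_6) = 0.980893, coefficient = 2
x_7 = 1.5625, f(x_7) = 0.999966, coefficient = 4
x_8 = 1.7500, f(x_8) = 0.983986, coefficient = 1

I ≈ (0.187500/3) × 18.354662 = 1.147166
Exact value: 1.147158
Error: 0.000008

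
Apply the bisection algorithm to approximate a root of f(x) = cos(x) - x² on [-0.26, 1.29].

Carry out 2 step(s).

f(x) = cos(x) - x²
Initial interval: [-0.26, 1.29]

Iteration 1:
  c_1 = (-0.260000 + 1.290000)/2 = 0.515000
  f(c_1) = f(0.515000) = 0.605068
  f(a) × f(c) ≥ 0, new interval: [0.515000, 1.290000]
Iteration 2:
  c_2 = (0.515000 + 1.290000)/2 = 0.902500
  f(c_2) = f(0.902500) = -0.194857
  f(a) × f(c) < 0, new interval: [0.515000, 0.902500]

After 2 iteration(s), the approximation is c_2 = 0.902500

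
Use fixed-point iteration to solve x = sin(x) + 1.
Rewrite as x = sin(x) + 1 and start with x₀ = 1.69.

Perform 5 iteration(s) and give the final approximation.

Equation: x = sin(x) + 1
Fixed-point form: x = sin(x) + 1
x₀ = 1.69

x_1 = g(1.690000) = 1.992904
x_2 = g(1.992904) = 1.912228
x_3 = g(1.912228) = 1.942276
x_4 = g(1.942276) = 1.931791
x_5 = g(1.931791) = 1.935546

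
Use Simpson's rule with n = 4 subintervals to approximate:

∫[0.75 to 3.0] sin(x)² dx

f(x) = sin(x)²
a = 0.75, b = 3.0, n = 4
h = (b - a)/n = 0.562500

Simpson's rule: (h/3)[f(x₀) + 4f(x₁) + 2f(x₂) + ... + f(xₙ)]

x_0 = 0.7500, f(x_0) = 0.464631, coefficient = 1
x_1 = 1.3125, f(x_1) = 0.934754, coefficient = 4
x_2 = 1.8750, f(x_2) = 0.910280, coefficient = 2
x_3 = 2.4375, f(x_3) = 0.419052, coefficient = 4
x_4 = 3.0000, f(x_4) = 0.019915, coefficient = 1

I ≈ (0.562500/3) × 7.720329 = 1.447562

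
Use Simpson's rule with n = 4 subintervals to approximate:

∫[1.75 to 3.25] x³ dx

f(x) = x³
a = 1.75, b = 3.25, n = 4
h = (b - a)/n = 0.375000

Simpson's rule: (h/3)[f(x₀) + 4f(x₁) + 2f(x₂) + ... + f(xₙ)]

x_0 = 1.7500, f(x_0) = 5.359375, coefficient = 1
x_1 = 2.1250, f(x_1) = 9.595703, coefficient = 4
x_2 = 2.5000, f(x_2) = 15.625000, coefficient = 2
x_3 = 2.8750, f(x_3) = 23.763672, coefficient = 4
x_4 = 3.2500, f(x_4) = 34.328125, coefficient = 1

I ≈ (0.375000/3) × 204.375000 = 25.546875
Exact value: 25.546875
Error: 0.000000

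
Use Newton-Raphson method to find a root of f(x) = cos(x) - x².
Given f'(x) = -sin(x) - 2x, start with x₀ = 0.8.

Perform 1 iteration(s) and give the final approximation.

f(x) = cos(x) - x²
f'(x) = -sin(x) - 2x
x₀ = 0.8

Newton-Raphson formula: x_{n+1} = x_n - f(x_n)/f'(x_n)

Iteration 1:
  f(0.800000) = 0.056707
  f'(0.800000) = -2.317356
  x_1 = 0.800000 - 0.056707/(-2.317356) = 0.824470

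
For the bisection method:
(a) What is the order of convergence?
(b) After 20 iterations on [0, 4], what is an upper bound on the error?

(a) Bisection has linear (order 1) convergence; the error is halved each step.

(b) Error bound = (b-a)/2^n = (4 - 0)/2^{20}
    = 4/2^{20}

(a) 1 (linear); (b) error ≤ 3.81e-06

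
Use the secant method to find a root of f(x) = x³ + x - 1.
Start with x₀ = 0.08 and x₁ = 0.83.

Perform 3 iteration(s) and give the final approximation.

f(x) = x³ + x - 1
x₀ = 0.08, x₁ = 0.83

Secant formula: x_{n+1} = x_n - f(x_n)(x_n - x_{n-1})/(f(x_n) - f(x_{n-1}))

Iteration 1:
  f(0.080000) = -0.919488
  f(0.830000) = 0.401787
  x_2 = 0.830000 - 0.401787×(0.830000 - 0.080000)/(0.401787 - (-0.919488))
       = 0.601932
Iteration 2:
  f(0.830000) = 0.401787
  f(0.601932) = -0.179974
  x_3 = 0.601932 - (-0.179974)×(0.601932 - 0.830000)/(-0.179974 - 0.401787)
       = 0.672488
Iteration 3:
  f(0.601932) = -0.179974
  f(0.672488) = -0.023387
  x_4 = 0.672488 - (-0.023387)×(0.672488 - 0.601932)/(-0.023387 - (-0.179974))
       = 0.683025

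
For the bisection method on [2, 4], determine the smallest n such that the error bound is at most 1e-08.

We need (b-a)/2^n ≤ 1e-08
(4 - 2)/2^n ≤ 1e-08
2/2^n ≤ 1e-08
2^n ≥ 200000000
n ≥ log₂(200000000) = 27.58
n ≥ 28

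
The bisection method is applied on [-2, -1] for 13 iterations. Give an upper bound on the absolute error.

Bisection error bound: |error| ≤ (b-a)/2^n
|error| ≤ (-1 - (-2))/2^13 = 1/2^13
|error| ≤ 0.0001220703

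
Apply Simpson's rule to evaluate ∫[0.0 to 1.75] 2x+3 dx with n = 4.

f(x) = 2x+3
a = 0.0, b = 1.75, n = 4
h = (b - a)/n = 0.437500

Simpson's rule: (h/3)[f(x₀) + 4f(x₁) + 2f(x₂) + ... + f(xₙ)]

x_0 = 0.0000, f(x_0) = 3.000000, coefficient = 1
x_1 = 0.4375, f(x_1) = 3.875000, coefficient = 4
x_2 = 0.8750, f(x_2) = 4.750000, coefficient = 2
x_3 = 1.3125, f(x_3) = 5.625000, coefficient = 4
x_4 = 1.7500, f(x_4) = 6.500000, coefficient = 1

I ≈ (0.437500/3) × 57.000000 = 8.312500
Exact value: 8.312500
Error: 0.000000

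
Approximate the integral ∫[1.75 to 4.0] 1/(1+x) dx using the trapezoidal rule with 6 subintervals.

f(x) = 1/(1+x)
a = 1.75, b = 4.0, n = 6
h = (b - a)/n = 0.375000

Trapezoidal rule: (h/2)[f(x₀) + 2f(x₁) + 2f(x₂) + ... + f(xₙ)]

x_0 = 1.7500, f(x_0) = 0.363636, coefficient = 1
x_1 = 2.1250, f(x_1) = 0.320000, coefficient = 2
x_2 = 2.5000, f(x_2) = 0.285714, coefficient = 2
x_3 = 2.8750, f(x_3) = 0.258065, coefficient = 2
x_4 = 3.2500, f(x_4) = 0.235294, coefficient = 2
x_5 = 3.6250, f(x_5) = 0.216216, coefficient = 2
x_6 = 4.0000, f(x_6) = 0.200000, coefficient = 1

I ≈ (0.375000/2) × 3.194215 = 0.598915
Exact value: 0.597837
Error: 0.001078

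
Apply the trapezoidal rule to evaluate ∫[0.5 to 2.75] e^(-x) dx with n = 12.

f(x) = e^(-x)
a = 0.5, b = 2.75, n = 12
h = (b - a)/n = 0.187500

Trapezoidal rule: (h/2)[f(x₀) + 2f(x₁) + 2f(x₂) + ... + f(xₙ)]

x_0 = 0.5000, f(x_0) = 0.606531, coefficient = 1
x_1 = 0.6875, f(x_1) = 0.502832, coefficient = 2
x_2 = 0.8750, f(x_2) = 0.416862, coefficient = 2
x_3 = 1.0625, f(x_3) = 0.345591, coefficient = 2
x_4 = 1.2500, f(x_4) = 0.286505, coefficient = 2
x_5 = 1.4375, f(x_5) = 0.237521, coefficient = 2
x_6 = 1.6250, f(x_6) = 0.196912, coefficient = 2
x_7 = 1.8125, f(x_7) = 0.163246, coefficient = 2
x_8 = 2.0000, f(x_8) = 0.135335, coefficient = 2
x_9 = 2.1875, f(x_9) = 0.112197, coefficient = 2
x_10 = 2.3750, f(x_10) = 0.093014, coefficient = 2
x_11 = 2.5625, f(x_11) = 0.077112, coefficient = 2
x_12 = 2.7500, f(x_12) = 0.063928, coefficient = 1

I ≈ (0.187500/2) × 5.804710 = 0.544192
Exact value: 0.542603
Error: 0.001589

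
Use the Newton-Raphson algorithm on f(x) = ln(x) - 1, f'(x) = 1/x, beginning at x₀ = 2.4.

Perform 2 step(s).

f(x) = ln(x) - 1
f'(x) = 1/x
x₀ = 2.4

Newton-Raphson formula: x_{n+1} = x_n - f(x_n)/f'(x_n)

Iteration 1:
  f(2.400000) = -0.124531
  f'(2.400000) = 0.416667
  x_1 = 2.400000 - (-0.124531)/0.416667 = 2.698875
Iteration 2:
  f(2.698875) = -0.007165
  f'(2.698875) = 0.370525
  x_2 = 2.698875 - (-0.007165)/0.370525 = 2.718212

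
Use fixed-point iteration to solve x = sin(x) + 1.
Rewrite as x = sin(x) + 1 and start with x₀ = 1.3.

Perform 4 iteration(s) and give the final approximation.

Equation: x = sin(x) + 1
Fixed-point form: x = sin(x) + 1
x₀ = 1.3

x_1 = g(1.300000) = 1.963558
x_2 = g(1.963558) = 1.923856
x_3 = g(1.923856) = 1.938319
x_4 = g(1.938319) = 1.933220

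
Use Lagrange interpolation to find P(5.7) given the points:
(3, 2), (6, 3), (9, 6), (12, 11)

Lagrange interpolation formula:
P(x) = Σ yᵢ × Lᵢ(x)
where Lᵢ(x) = Π_{j≠i} (x - xⱼ)/(xᵢ - xⱼ)

L_0(5.7) = (5.7 - 6)/(3 - 6) × (5.7 - 9)/(3 - 9) × (5.7 - 12)/(3 - 12) = 0.038500
L_1(5.7) = (5.7 - 3)/(6 - 3) × (5.7 - 9)/(6 - 9) × (5.7 - 12)/(6 - 12) = 1.039500
L_2(5.7) = (5.7 - 3)/(9 - 3) × (5.7 - 6)/(9 - 6) × (5.7 - 12)/(9 - 12) = -0.094500
L_3(5.7) = (5.7 - 3)/(12 - 3) × (5.7 - 6)/(12 - 6) × (5.7 - 9)/(12 - 9) = 0.016500

P(5.7) = 2×L_0(5.7) + 3×L_1(5.7) + 6×L_2(5.7) + 11×L_3(5.7)
P(5.7) = 2.810000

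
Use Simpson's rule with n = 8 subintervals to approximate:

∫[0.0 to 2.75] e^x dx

f(x) = e^x
a = 0.0, b = 2.75, n = 8
h = (b - a)/n = 0.343750

Simpson's rule: (h/3)[f(x₀) + 4f(x₁) + 2f(x₂) + ... + f(xₙ)]

x_0 = 0.0000, f(x_0) = 1.000000, coefficient = 1
x_1 = 0.3438, f(x_1) = 1.410226, coefficient = 4
x_2 = 0.6875, f(x_2) = 1.988737, coefficient = 2
x_3 = 1.0312, f(x_3) = 2.804569, coefficient = 4
x_4 = 1.3750, f(x_4) = 3.955077, coefficient = 2
x_5 = 1.7188, f(x_5) = 5.577552, coefficient = 4
x_6 = 2.0625, f(x_6) = 7.865609, coefficient = 2
x_7 = 2.4062, f(x_7) = 11.092287, coefficient = 4
x_8 = 2.7500, f(x_8) = 15.642632, coefficient = 1

I ≈ (0.343750/3) × 127.800017 = 14.643752
Exact value: 14.642632
Error: 0.001120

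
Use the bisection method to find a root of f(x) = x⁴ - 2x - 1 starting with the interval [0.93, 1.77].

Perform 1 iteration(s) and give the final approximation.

f(x) = x⁴ - 2x - 1
Initial interval: [0.93, 1.77]

Iteration 1:
  c_1 = (0.930000 + 1.770000)/2 = 1.350000
  f(c_1) = f(1.350000) = -0.378494
  f(a) × f(c) ≥ 0, new interval: [1.350000, 1.770000]

After 1 iteration(s), the approximation is c_1 = 1.350000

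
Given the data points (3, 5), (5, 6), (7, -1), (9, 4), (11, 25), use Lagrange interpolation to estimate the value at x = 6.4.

Lagrange interpolation formula:
P(x) = Σ yᵢ × Lᵢ(x)
where Lᵢ(x) = Π_{j≠i} (x - xⱼ)/(xᵢ - xⱼ)

L_0(6.4) = (6.4 - 5)/(3 - 5) × (6.4 - 7)/(3 - 7) × (6.4 - 9)/(3 - 9) × (6.4 - 11)/(3 - 11) = -0.026162
L_1(6.4) = (6.4 - 3)/(5 - 3) × (6.4 - 7)/(5 - 7) × (6.4 - 9)/(5 - 9) × (6.4 - 11)/(5 - 11) = 0.254150
L_2(6.4) = (6.4 - 3)/(7 - 3) × (6.4 - 5)/(7 - 5) × (6.4 - 9)/(7 - 9) × (6.4 - 11)/(7 - 11) = 0.889525
L_3(6.4) = (6.4 - 3)/(9 - 3) × (6.4 - 5)/(9 - 5) × (6.4 - 7)/(9 - 7) × (6.4 - 11)/(9 - 11) = -0.136850
L_4(6.4) = (6.4 - 3)/(11 - 3) × (6.4 - 5)/(11 - 5) × (6.4 - 7)/(11 - 7) × (6.4 - 9)/(11 - 9) = 0.019337

P(6.4) = 5×L_0(6.4) + 6×L_1(6.4) + (-1)×L_2(6.4) + 4×L_3(6.4) + 25×L_4(6.4)
P(6.4) = 0.440600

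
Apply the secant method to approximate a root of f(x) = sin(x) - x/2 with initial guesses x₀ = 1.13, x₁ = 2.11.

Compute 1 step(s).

f(x) = sin(x) - x/2
x₀ = 1.13, x₁ = 2.11

Secant formula: x_{n+1} = x_n - f(x_n)(x_n - x_{n-1})/(f(x_n) - f(x_{n-1}))

Iteration 1:
  f(1.130000) = 0.339412
  f(2.110000) = -0.196882
  x_2 = 2.110000 - (-0.196882)×(2.110000 - 1.130000)/(-0.196882 - 0.339412)
       = 1.750226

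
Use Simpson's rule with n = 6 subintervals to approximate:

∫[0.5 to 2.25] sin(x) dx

f(x) = sin(x)
a = 0.5, b = 2.25, n = 6
h = (b - a)/n = 0.291667

Simpson's rule: (h/3)[f(x₀) + 4f(x₁) + 2f(x₂) + ... + f(xₙ)]

x_0 = 0.5000, f(x_0) = 0.479426, coefficient = 1
x_1 = 0.7917, f(x_1) = 0.711525, coefficient = 4
x_2 = 1.0833, f(x_2) = 0.883524, coefficient = 2
x_3 = 1.3750, f(x_3) = 0.980893, coefficient = 4
x_4 = 1.6667, f(x_4) = 0.995408, coefficient = 2
x_5 = 1.9583, f(x_5) = 0.925843, coefficient = 4
x_6 = 2.2500, f(x_6) = 0.778073, coefficient = 1

I ≈ (0.291667/3) × 15.488407 = 1.505817
Exact value: 1.505756
Error: 0.000061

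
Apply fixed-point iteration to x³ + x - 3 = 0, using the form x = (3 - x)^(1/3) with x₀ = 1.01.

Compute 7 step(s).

Equation: x³ + x - 3 = 0
Fixed-point form: x = (3 - x)^(1/3)
x₀ = 1.01

x_1 = g(1.010000) = 1.257818
x_2 = g(1.257818) = 1.203274
x_3 = g(1.203274) = 1.215702
x_4 = g(1.215702) = 1.212893
x_5 = g(1.212893) = 1.213529
x_6 = g(1.213529) = 1.213385
x_7 = g(1.213385) = 1.213418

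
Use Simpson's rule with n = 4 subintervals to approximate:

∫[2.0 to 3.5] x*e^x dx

f(x) = x*e^x
a = 2.0, b = 3.5, n = 4
h = (b - a)/n = 0.375000

Simpson's rule: (h/3)[f(x₀) + 4f(x₁) + 2f(x₂) + ... + f(xₙ)]

x_0 = 2.0000, f(x_0) = 14.778112, coefficient = 1
x_1 = 2.3750, f(x_1) = 25.533656, coefficient = 4
x_2 = 2.7500, f(x_2) = 43.017238, coefficient = 2
x_3 = 3.1250, f(x_3) = 71.124672, coefficient = 4
x_4 = 3.5000, f(x_4) = 115.904082, coefficient = 1

I ≈ (0.375000/3) × 603.349983 = 75.418748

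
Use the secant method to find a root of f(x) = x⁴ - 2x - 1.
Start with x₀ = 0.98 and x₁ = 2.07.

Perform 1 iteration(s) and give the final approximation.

f(x) = x⁴ - 2x - 1
x₀ = 0.98, x₁ = 2.07

Secant formula: x_{n+1} = x_n - f(x_n)(x_n - x_{n-1})/(f(x_n) - f(x_{n-1}))

Iteration 1:
  f(0.980000) = -2.037632
  f(2.070000) = 13.220368
  x_2 = 2.070000 - 13.220368×(2.070000 - 0.980000)/(13.220368 - (-2.037632))
       = 1.125564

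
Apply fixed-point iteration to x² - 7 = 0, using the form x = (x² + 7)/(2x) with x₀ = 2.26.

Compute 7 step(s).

Equation: x² - 7 = 0
Fixed-point form: x = (x² + 7)/(2x)
x₀ = 2.26

x_1 = g(2.260000) = 2.678673
x_2 = g(2.678673) = 2.645954
x_3 = g(2.645954) = 2.645751
x_4 = g(2.645751) = 2.645751
x_5 = g(2.645751) = 2.645751
x_6 = g(2.645751) = 2.645751
x_7 = g(2.645751) = 2.645751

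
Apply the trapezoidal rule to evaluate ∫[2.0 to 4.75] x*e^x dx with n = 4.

f(x) = x*e^x
a = 2.0, b = 4.75, n = 4
h = (b - a)/n = 0.687500

Trapezoidal rule: (h/2)[f(x₀) + 2f(x₁) + 2f(x₂) + ... + f(xₙ)]

x_0 = 2.0000, f(x_0) = 14.778112, coefficient = 1
x_1 = 2.6875, f(x_1) = 39.492524, coefficient = 2
x_2 = 3.3750, f(x_2) = 98.631958, coefficient = 2
x_3 = 4.0625, f(x_3) = 236.110177, coefficient = 2
x_4 = 4.7500, f(x_4) = 549.025352, coefficient = 1

I ≈ (0.687500/2) × 1312.272782 = 451.093769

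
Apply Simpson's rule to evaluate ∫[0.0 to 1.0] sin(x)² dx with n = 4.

f(x) = sin(x)²
a = 0.0, b = 1.0, n = 4
h = (b - a)/n = 0.250000

Simpson's rule: (h/3)[f(x₀) + 4f(x₁) + 2f(x₂) + ... + f(xₙ)]

x_0 = 0.0000, f(x_0) = 0.000000, coefficient = 1
x_1 = 0.2500, f(x_1) = 0.061209, coefficient = 4
x_2 = 0.5000, f(x_2) = 0.229849, coefficient = 2
x_3 = 0.7500, f(x_3) = 0.464631, coefficient = 4
x_4 = 1.0000, f(x_4) = 0.708073, coefficient = 1

I ≈ (0.250000/3) × 3.271132 = 0.272594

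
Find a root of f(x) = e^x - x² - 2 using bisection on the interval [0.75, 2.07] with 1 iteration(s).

f(x) = e^x - x² - 2
Initial interval: [0.75, 2.07]

Iteration 1:
  c_1 = (0.750000 + 2.070000)/2 = 1.410000
  f(c_1) = f(1.410000) = 0.107855
  f(a) × f(c) < 0, new interval: [0.750000, 1.410000]

After 1 iteration(s), the approximation is c_1 = 1.410000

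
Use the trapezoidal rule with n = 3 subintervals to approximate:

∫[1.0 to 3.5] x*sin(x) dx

f(x) = x*sin(x)
a = 1.0, b = 3.5, n = 3
h = (b - a)/n = 0.833333

Trapezoidal rule: (h/2)[f(x₀) + 2f(x₁) + 2f(x₂) + ... + f(xₙ)]

x_0 = 1.0000, f(x_0) = 0.841471, coefficient = 1
x_1 = 1.8333, f(x_1) = 1.770514, coefficient = 2
x_2 = 2.6667, f(x_2) = 1.219394, coefficient = 2
x_3 = 3.5000, f(x_3) = -1.227741, coefficient = 1

I ≈ (0.833333/2) × 5.593544 = 2.330643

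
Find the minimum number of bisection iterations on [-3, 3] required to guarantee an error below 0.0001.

We need (b-a)/2^n ≤ 0.0001
(3 - (-3))/2^n ≤ 0.0001
6/2^n ≤ 0.0001
2^n ≥ 60000
n ≥ log₂(60000) = 15.87
n ≥ 16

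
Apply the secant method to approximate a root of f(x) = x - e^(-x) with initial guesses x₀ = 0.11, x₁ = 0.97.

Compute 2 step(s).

f(x) = x - e^(-x)
x₀ = 0.11, x₁ = 0.97

Secant formula: x_{n+1} = x_n - f(x_n)(x_n - x_{n-1})/(f(x_n) - f(x_{n-1}))

Iteration 1:
  f(0.110000) = -0.785834
  f(0.970000) = 0.590917
  x_2 = 0.970000 - 0.590917×(0.970000 - 0.110000)/(0.590917 - (-0.785834))
       = 0.600878
Iteration 2:
  f(0.970000) = 0.590917
  f(0.600878) = 0.052549
  x_3 = 0.600878 - 0.052549×(0.600878 - 0.970000)/(0.052549 - 0.590917)
       = 0.564849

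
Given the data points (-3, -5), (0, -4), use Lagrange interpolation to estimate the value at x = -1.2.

Lagrange interpolation formula:
P(x) = Σ yᵢ × Lᵢ(x)
where Lᵢ(x) = Π_{j≠i} (x - xⱼ)/(xᵢ - xⱼ)

L_0(-1.2) = (-1.2 - 0)/(-3 - 0) = 0.400000
L_1(-1.2) = (-1.2 - (-3))/(0 - (-3)) = 0.600000

P(-1.2) = (-5)×L_0(-1.2) + (-4)×L_1(-1.2)
P(-1.2) = -4.400000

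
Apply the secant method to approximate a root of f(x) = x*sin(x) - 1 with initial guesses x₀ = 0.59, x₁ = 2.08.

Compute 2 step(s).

f(x) = x*sin(x) - 1
x₀ = 0.59, x₁ = 2.08

Secant formula: x_{n+1} = x_n - f(x_n)(x_n - x_{n-1})/(f(x_n) - f(x_{n-1}))

Iteration 1:
  f(0.590000) = -0.671747
  f(2.080000) = 0.816117
  x_2 = 2.080000 - 0.816117×(2.080000 - 0.590000)/(0.816117 - (-0.671747))
       = 1.262712
Iteration 2:
  f(2.080000) = 0.816117
  f(1.262712) = 0.203258
  x_3 = 1.262712 - 0.203258×(1.262712 - 2.080000)/(0.203258 - 0.816117)
       = 0.991653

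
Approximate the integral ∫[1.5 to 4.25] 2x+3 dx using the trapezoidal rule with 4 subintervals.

f(x) = 2x+3
a = 1.5, b = 4.25, n = 4
h = (b - a)/n = 0.687500

Trapezoidal rule: (h/2)[f(x₀) + 2f(x₁) + 2f(x₂) + ... + f(xₙ)]

x_0 = 1.5000, f(x_0) = 6.000000, coefficient = 1
x_1 = 2.1875, f(x_1) = 7.375000, coefficient = 2
x_2 = 2.8750, f(x_2) = 8.750000, coefficient = 2
x_3 = 3.5625, f(x_3) = 10.125000, coefficient = 2
x_4 = 4.2500, f(x_4) = 11.500000, coefficient = 1

I ≈ (0.687500/2) × 70.000000 = 24.062500
Exact value: 24.062500
Error: 0.000000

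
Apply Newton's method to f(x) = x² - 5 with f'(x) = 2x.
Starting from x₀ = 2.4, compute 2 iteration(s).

f(x) = x² - 5
f'(x) = 2x
x₀ = 2.4

Newton-Raphson formula: x_{n+1} = x_n - f(x_n)/f'(x_n)

Iteration 1:
  f(2.400000) = 0.760000
  f'(2.400000) = 4.800000
  x_1 = 2.400000 - 0.760000/4.800000 = 2.241667
Iteration 2:
  f(2.241667) = 0.025069
  f'(2.241667) = 4.483333
  x_2 = 2.241667 - 0.025069/4.483333 = 2.236075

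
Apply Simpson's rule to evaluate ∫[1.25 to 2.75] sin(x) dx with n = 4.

f(x) = sin(x)
a = 1.25, b = 2.75, n = 4
h = (b - a)/n = 0.375000

Simpson's rule: (h/3)[f(x₀) + 4f(x₁) + 2f(x₂) + ... + f(xₙ)]

x_0 = 1.2500, f(x_0) = 0.948985, coefficient = 1
x_1 = 1.6250, f(x_1) = 0.998531, coefficient = 4
x_2 = 2.0000, f(x_2) = 0.909297, coefficient = 2
x_3 = 2.3750, f(x_3) = 0.693685, coefficient = 4
x_4 = 2.7500, f(x_4) = 0.381661, coefficient = 1

I ≈ (0.375000/3) × 9.918106 = 1.239763
Exact value: 1.239625
Error: 0.000139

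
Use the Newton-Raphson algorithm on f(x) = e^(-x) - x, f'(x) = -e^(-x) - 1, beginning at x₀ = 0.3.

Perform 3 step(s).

f(x) = e^(-x) - x
f'(x) = -e^(-x) - 1
x₀ = 0.3

Newton-Raphson formula: x_{n+1} = x_n - f(x_n)/f'(x_n)

Iteration 1:
  f(0.300000) = 0.440818
  f'(0.300000) = -1.740818
  x_1 = 0.300000 - 0.440818/(-1.740818) = 0.553225
Iteration 2:
  f(0.553225) = 0.021868
  f'(0.553225) = -1.575092
  x_2 = 0.553225 - 0.021868/(-1.575092) = 0.567108
Iteration 3:
  f(0.567108) = 0.000055
  f'(0.567108) = -1.567163
  x_3 = 0.567108 - 0.000055/(-1.567163) = 0.567143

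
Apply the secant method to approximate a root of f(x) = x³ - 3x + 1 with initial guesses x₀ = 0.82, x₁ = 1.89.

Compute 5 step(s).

f(x) = x³ - 3x + 1
x₀ = 0.82, x₁ = 1.89

Secant formula: x_{n+1} = x_n - f(x_n)(x_n - x_{n-1})/(f(x_n) - f(x_{n-1}))

Iteration 1:
  f(0.820000) = -0.908632
  f(1.890000) = 2.081269
  x_2 = 1.890000 - 2.081269×(1.890000 - 0.820000)/(2.081269 - (-0.908632))
       = 1.145173
Iteration 2:
  f(1.890000) = 2.081269
  f(1.145173) = -0.933714
  x_3 = 1.145173 - (-0.933714)×(1.145173 - 1.890000)/(-0.933714 - 2.081269)
       = 1.375840
Iteration 3:
  f(1.145173) = -0.933714
  f(1.375840) = -0.523144
  x_4 = 1.375840 - (-0.523144)×(1.375840 - 1.145173)/(-0.523144 - (-0.933714))
       = 1.669752
Iteration 4:
  f(1.375840) = -0.523144
  f(1.669752) = 0.646133
  x_5 = 1.669752 - 0.646133×(1.669752 - 1.375840)/(0.646133 - (-0.523144))
       = 1.507339
Iteration 5:
  f(1.669752) = 0.646133
  f(1.507339) = -0.097238
  x_6 = 1.507339 - (-0.097238)×(1.507339 - 1.669752)/(-0.097238 - 0.646133)
       = 1.528583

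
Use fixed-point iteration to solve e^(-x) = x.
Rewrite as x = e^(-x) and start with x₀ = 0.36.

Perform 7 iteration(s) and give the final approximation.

Equation: e^(-x) = x
Fixed-point form: x = e^(-x)
x₀ = 0.36

x_1 = g(0.360000) = 0.697676
x_2 = g(0.697676) = 0.497741
x_3 = g(0.497741) = 0.607903
x_4 = g(0.607903) = 0.544492
x_5 = g(0.544492) = 0.580137
x_6 = g(0.580137) = 0.559822
x_7 = g(0.559822) = 0.571311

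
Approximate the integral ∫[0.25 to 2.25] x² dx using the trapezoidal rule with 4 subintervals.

f(x) = x²
a = 0.25, b = 2.25, n = 4
h = (b - a)/n = 0.500000

Trapezoidal rule: (h/2)[f(x₀) + 2f(x₁) + 2f(x₂) + ... + f(xₙ)]

x_0 = 0.2500, f(x_0) = 0.062500, coefficient = 1
x_1 = 0.7500, f(x_1) = 0.562500, coefficient = 2
x_2 = 1.2500, f(x_2) = 1.562500, coefficient = 2
x_3 = 1.7500, f(x_3) = 3.062500, coefficient = 2
x_4 = 2.2500, f(x_4) = 5.062500, coefficient = 1

I ≈ (0.500000/2) × 15.500000 = 3.875000
Exact value: 3.791667
Error: 0.083333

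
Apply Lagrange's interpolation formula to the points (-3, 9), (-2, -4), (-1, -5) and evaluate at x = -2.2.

Lagrange interpolation formula:
P(x) = Σ yᵢ × Lᵢ(x)
where Lᵢ(x) = Π_{j≠i} (x - xⱼ)/(xᵢ - xⱼ)

L_0(-2.2) = (-2.2 - (-2))/(-3 - (-2)) × (-2.2 - (-1))/(-3 - (-1)) = 0.120000
L_1(-2.2) = (-2.2 - (-3))/(-2 - (-3)) × (-2.2 - (-1))/(-2 - (-1)) = 0.960000
L_2(-2.2) = (-2.2 - (-3))/(-1 - (-3)) × (-2.2 - (-2))/(-1 - (-2)) = -0.080000

P(-2.2) = 9×L_0(-2.2) + (-4)×L_1(-2.2) + (-5)×L_2(-2.2)
P(-2.2) = -2.360000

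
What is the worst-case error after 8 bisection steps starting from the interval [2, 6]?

Bisection error bound: |error| ≤ (b-a)/2^n
|error| ≤ (6 - 2)/2^8 = 4/2^8
|error| ≤ 0.0156250000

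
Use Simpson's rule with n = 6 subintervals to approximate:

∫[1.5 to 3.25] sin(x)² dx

f(x) = sin(x)²
a = 1.5, b = 3.25, n = 6
h = (b - a)/n = 0.291667

Simpson's rule: (h/3)[f(x₀) + 4f(x₁) + 2f(x₂) + ... + f(xₙ)]

x_0 = 1.5000, f(x_0) = 0.994996, coefficient = 1
x_1 = 1.7917, f(x_1) = 0.952004, coefficient = 4
x_2 = 2.0833, f(x_2) = 0.759518, coefficient = 2
x_3 = 2.3750, f(x_3) = 0.481199, coefficient = 4
x_4 = 2.6667, f(x_4) = 0.209098, coefficient = 2
x_5 = 2.9583, f(x_5) = 0.033210, coefficient = 4
x_6 = 3.2500, f(x_6) = 0.011706, coefficient = 1

I ≈ (0.291667/3) × 8.809587 = 0.856488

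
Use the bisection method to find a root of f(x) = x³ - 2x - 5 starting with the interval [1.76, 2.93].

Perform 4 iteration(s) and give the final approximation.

f(x) = x³ - 2x - 5
Initial interval: [1.76, 2.93]

Iteration 1:
  c_1 = (1.760000 + 2.930000)/2 = 2.345000
  f(c_1) = f(2.345000) = 3.205214
  f(a) × f(c) < 0, new interval: [1.760000, 2.345000]
Iteration 2:
  c_2 = (1.760000 + 2.345000)/2 = 2.052500
  f(c_2) = f(2.052500) = -0.458318
  f(a) × f(c) ≥ 0, new interval: [2.052500, 2.345000]
Iteration 3:
  c_3 = (2.052500 + 2.345000)/2 = 2.198750
  f(c_3) = f(2.198750) = 1.232360
  f(a) × f(c) < 0, new interval: [2.052500, 2.198750]
Iteration 4:
  c_4 = (2.052500 + 2.198750)/2 = 2.125625
  f(c_4) = f(2.125625) = 0.352922
  f(a) × f(c) < 0, new interval: [2.052500, 2.125625]

After 4 iteration(s), the approximation is c_4 = 2.125625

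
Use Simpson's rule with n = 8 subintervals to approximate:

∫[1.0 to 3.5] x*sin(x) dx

f(x) = x*sin(x)
a = 1.0, b = 3.5, n = 8
h = (b - a)/n = 0.312500

Simpson's rule: (h/3)[f(x₀) + 4f(x₁) + 2f(x₂) + ... + f(xₙ)]

x_0 = 1.0000, f(x_0) = 0.841471, coefficient = 1
x_1 = 1.3125, f(x_1) = 1.268960, coefficient = 4
x_2 = 1.6250, f(x_2) = 1.622613, coefficient = 2
x_3 = 1.9375, f(x_3) = 1.808684, coefficient = 4
x_4 = 2.2500, f(x_4) = 1.750665, coefficient = 2
x_5 = 2.5625, f(x_5) = 1.402366, coefficient = 4
x_6 = 2.8750, f(x_6) = 0.757407, coefficient = 2
x_7 = 3.1875, f(x_7) = -0.146278, coefficient = 4
x_8 = 3.5000, f(x_8) = -1.227741, coefficient = 1

I ≈ (0.312500/3) × 25.210026 = 2.626044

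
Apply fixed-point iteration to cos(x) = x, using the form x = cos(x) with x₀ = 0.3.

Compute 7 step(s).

Equation: cos(x) = x
Fixed-point form: x = cos(x)
x₀ = 0.3

x_1 = g(0.300000) = 0.955336
x_2 = g(0.955336) = 0.577334
x_3 = g(0.577334) = 0.837921
x_4 = g(0.837921) = 0.669010
x_5 = g(0.669010) = 0.784436
x_6 = g(0.784436) = 0.707787
x_7 = g(0.707787) = 0.759803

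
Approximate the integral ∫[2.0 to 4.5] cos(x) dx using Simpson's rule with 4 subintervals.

f(x) = cos(x)
a = 2.0, b = 4.5, n = 4
h = (b - a)/n = 0.625000

Simpson's rule: (h/3)[f(x₀) + 4f(x₁) + 2f(x₂) + ... + f(xₙ)]

x_0 = 2.0000, f(x_0) = -0.416147, coefficient = 1
x_1 = 2.6250, f(x_1) = -0.869507, coefficient = 4
x_2 = 3.2500, f(x_2) = -0.994130, coefficient = 2
x_3 = 3.8750, f(x_3) = -0.742898, coefficient = 4
x_4 = 4.5000, f(x_4) = -0.210796, coefficient = 1

I ≈ (0.625000/3) × -9.064822 = -1.888505
Exact value: -1.886828
Error: 0.001677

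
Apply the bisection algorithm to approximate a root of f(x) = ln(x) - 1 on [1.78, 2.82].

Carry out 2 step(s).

f(x) = ln(x) - 1
Initial interval: [1.78, 2.82]

Iteration 1:
  c_1 = (1.780000 + 2.820000)/2 = 2.300000
  f(c_1) = f(2.300000) = -0.167091
  f(a) × f(c) ≥ 0, new interval: [2.300000, 2.820000]
Iteration 2:
  c_2 = (2.300000 + 2.820000)/2 = 2.560000
  f(c_2) = f(2.560000) = -0.059993
  f(a) × f(c) ≥ 0, new interval: [2.560000, 2.820000]

After 2 iteration(s), the approximation is c_2 = 2.560000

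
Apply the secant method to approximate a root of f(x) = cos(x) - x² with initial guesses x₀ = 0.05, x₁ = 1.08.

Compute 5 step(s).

f(x) = cos(x) - x²
x₀ = 0.05, x₁ = 1.08

Secant formula: x_{n+1} = x_n - f(x_n)(x_n - x_{n-1})/(f(x_n) - f(x_{n-1}))

Iteration 1:
  f(0.050000) = 0.996250
  f(1.080000) = -0.695072
  x_2 = 1.080000 - (-0.695072)×(1.080000 - 0.050000)/(-0.695072 - 0.996250)
       = 0.656708
Iteration 2:
  f(1.080000) = -0.695072
  f(0.656708) = 0.360742
  x_3 = 0.656708 - 0.360742×(0.656708 - 1.080000)/(0.360742 - (-0.695072))
       = 0.801335
Iteration 3:
  f(0.656708) = 0.360742
  f(0.801335) = 0.053611
  x_4 = 0.801335 - 0.053611×(0.801335 - 0.656708)/(0.053611 - 0.360742)
       = 0.826580
Iteration 4:
  f(0.801335) = 0.053611
  f(0.826580) = -0.005839
  x_5 = 0.826580 - (-0.005839)×(0.826580 - 0.801335)/(-0.005839 - 0.053611)
       = 0.824101
Iteration 5:
  f(0.826580) = -0.005839
  f(0.824101) = 0.000076
  x_6 = 0.824101 - 0.000076×(0.824101 - 0.826580)/(0.000076 - (-0.005839))
       = 0.824132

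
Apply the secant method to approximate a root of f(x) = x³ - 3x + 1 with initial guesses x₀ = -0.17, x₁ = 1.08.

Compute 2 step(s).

f(x) = x³ - 3x + 1
x₀ = -0.17, x₁ = 1.08

Secant formula: x_{n+1} = x_n - f(x_n)(x_n - x_{n-1})/(f(x_n) - f(x_{n-1}))

Iteration 1:
  f(-0.170000) = 1.505087
  f(1.080000) = -0.980288
  x_2 = 1.080000 - (-0.980288)×(1.080000 - (-0.170000))/(-0.980288 - 1.505087)
       = 0.586972
Iteration 2:
  f(1.080000) = -0.980288
  f(0.586972) = -0.558683
  x_3 = 0.586972 - (-0.558683)×(0.586972 - 1.080000)/(-0.558683 - (-0.980288))
       = -0.066355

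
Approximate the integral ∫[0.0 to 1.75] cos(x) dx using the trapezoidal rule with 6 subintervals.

f(x) = cos(x)
a = 0.0, b = 1.75, n = 6
h = (b - a)/n = 0.291667

Trapezoidal rule: (h/2)[f(x₀) + 2f(x₁) + 2f(x₂) + ... + f(xₙ)]

x_0 = 0.0000, f(x_0) = 1.000000, coefficient = 1
x_1 = 0.2917, f(x_1) = 0.957766, coefficient = 2
x_2 = 0.5833, f(x_2) = 0.834631, coefficient = 2
x_3 = 0.8750, f(x_3) = 0.640997, coefficient = 2
x_4 = 1.1667, f(x_4) = 0.393219, coefficient = 2
x_5 = 1.4583, f(x_5) = 0.112226, coefficient = 2
x_6 = 1.7500, f(x_6) = -0.178246, coefficient = 1

I ≈ (0.291667/2) × 6.699432 = 0.977000
Exact value: 0.983986
Error: 0.006986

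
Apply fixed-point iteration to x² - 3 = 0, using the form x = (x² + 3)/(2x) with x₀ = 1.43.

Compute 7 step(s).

Equation: x² - 3 = 0
Fixed-point form: x = (x² + 3)/(2x)
x₀ = 1.43

x_1 = g(1.430000) = 1.763951
x_2 = g(1.763951) = 1.732339
x_3 = g(1.732339) = 1.732051
x_4 = g(1.732051) = 1.732051
x_5 = g(1.732051) = 1.732051
x_6 = g(1.732051) = 1.732051
x_7 = g(1.732051) = 1.732051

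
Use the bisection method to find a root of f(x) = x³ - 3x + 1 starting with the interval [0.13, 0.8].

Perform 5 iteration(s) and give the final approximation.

f(x) = x³ - 3x + 1
Initial interval: [0.13, 0.8]

Iteration 1:
  c_1 = (0.130000 + 0.800000)/2 = 0.465000
  f(c_1) = f(0.465000) = -0.294455
  f(a) × f(c) < 0, new interval: [0.130000, 0.465000]
Iteration 2:
  c_2 = (0.130000 + 0.465000)/2 = 0.297500
  f(c_2) = f(0.297500) = 0.133831
  f(a) × f(c) ≥ 0, new interval: [0.297500, 0.465000]
Iteration 3:
  c_3 = (0.297500 + 0.465000)/2 = 0.381250
  f(c_3) = f(0.381250) = -0.088335
  f(a) × f(c) < 0, new interval: [0.297500, 0.381250]
Iteration 4:
  c_4 = (0.297500 + 0.381250)/2 = 0.339375
  f(c_4) = f(0.339375) = 0.020963
  f(a) × f(c) ≥ 0, new interval: [0.339375, 0.381250]
Iteration 5:
  c_5 = (0.339375 + 0.381250)/2 = 0.360312
  f(c_5) = f(0.360312) = -0.034160
  f(a) × f(c) < 0, new interval: [0.339375, 0.360312]

After 5 iteration(s), the approximation is c_5 = 0.360312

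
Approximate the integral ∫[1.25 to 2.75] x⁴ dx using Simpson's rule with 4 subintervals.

f(x) = x⁴
a = 1.25, b = 2.75, n = 4
h = (b - a)/n = 0.375000

Simpson's rule: (h/3)[f(x₀) + 4f(x₁) + 2f(x₂) + ... + f(xₙ)]

x_0 = 1.2500, f(x_0) = 2.441406, coefficient = 1
x_1 = 1.6250, f(x_1) = 6.972900, coefficient = 4
x_2 = 2.0000, f(x_2) = 16.000000, coefficient = 2
x_3 = 2.3750, f(x_3) = 31.816650, coefficient = 4
x_4 = 2.7500, f(x_4) = 57.191406, coefficient = 1

I ≈ (0.375000/3) × 246.791016 = 30.848877
Exact value: 30.844922
Error: 0.003955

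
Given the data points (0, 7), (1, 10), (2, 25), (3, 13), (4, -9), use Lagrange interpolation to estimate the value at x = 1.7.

Lagrange interpolation formula:
P(x) = Σ yᵢ × Lᵢ(x)
where Lᵢ(x) = Π_{j≠i} (x - xⱼ)/(xᵢ - xⱼ)

L_0(1.7) = (1.7 - 1)/(0 - 1) × (1.7 - 2)/(0 - 2) × (1.7 - 3)/(0 - 3) × (1.7 - 4)/(0 - 4) = -0.026163
L_1(1.7) = (1.7 - 0)/(1 - 0) × (1.7 - 2)/(1 - 2) × (1.7 - 3)/(1 - 3) × (1.7 - 4)/(1 - 4) = 0.254150
L_2(1.7) = (1.7 - 0)/(2 - 0) × (1.7 - 1)/(2 - 1) × (1.7 - 3)/(2 - 3) × (1.7 - 4)/(2 - 4) = 0.889525
L_3(1.7) = (1.7 - 0)/(3 - 0) × (1.7 - 1)/(3 - 1) × (1.7 - 2)/(3 - 2) × (1.7 - 4)/(3 - 4) = -0.136850
L_4(1.7) = (1.7 - 0)/(4 - 0) × (1.7 - 1)/(4 - 1) × (1.7 - 2)/(4 - 2) × (1.7 - 3)/(4 - 3) = 0.019338

P(1.7) = 7×L_0(1.7) + 10×L_1(1.7) + 25×L_2(1.7) + 13×L_3(1.7) + (-9)×L_4(1.7)
P(1.7) = 22.643400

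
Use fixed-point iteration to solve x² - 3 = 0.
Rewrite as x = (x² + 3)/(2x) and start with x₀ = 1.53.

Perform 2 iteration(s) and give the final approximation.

Equation: x² - 3 = 0
Fixed-point form: x = (x² + 3)/(2x)
x₀ = 1.53

x_1 = g(1.530000) = 1.745392
x_2 = g(1.745392) = 1.732102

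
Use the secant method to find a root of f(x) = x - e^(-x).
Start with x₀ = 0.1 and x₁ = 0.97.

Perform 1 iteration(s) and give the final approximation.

f(x) = x - e^(-x)
x₀ = 0.1, x₁ = 0.97

Secant formula: x_{n+1} = x_n - f(x_n)(x_n - x_{n-1})/(f(x_n) - f(x_{n-1}))

Iteration 1:
  f(0.100000) = -0.804837
  f(0.970000) = 0.590917
  x_2 = 0.970000 - 0.590917×(0.970000 - 0.100000)/(0.590917 - (-0.804837))
       = 0.601670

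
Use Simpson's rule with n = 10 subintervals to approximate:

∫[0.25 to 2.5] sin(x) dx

f(x) = sin(x)
a = 0.25, b = 2.5, n = 10
h = (b - a)/n = 0.225000

Simpson's rule: (h/3)[f(x₀) + 4f(x₁) + 2f(x₂) + ... + f(xₙ)]

x_0 = 0.2500, f(x_0) = 0.247404, coefficient = 1
x_1 = 0.4750, f(x_1) = 0.457338, coefficient = 4
x_2 = 0.7000, f(x_2) = 0.644218, coefficient = 2
x_3 = 0.9250, f(x_3) = 0.798621, coefficient = 4
x_4 = 1.1500, f(x_4) = 0.912764, coefficient = 2
x_5 = 1.3750, f(x_5) = 0.980893, coefficient = 4
x_6 = 1.6000, f(x_6) = 0.999574, coefficient = 2
x_7 = 1.8250, f(x_7) = 0.967864, coefficient = 4
x_8 = 2.0500, f(x_8) = 0.887362, coefficient = 2
x_9 = 2.2750, f(x_9) = 0.762127, coefficient = 4
x_10 = 2.5000, f(x_10) = 0.598472, coefficient = 1

I ≈ (0.225000/3) × 23.601085 = 1.770081
Exact value: 1.770056
Error: 0.000025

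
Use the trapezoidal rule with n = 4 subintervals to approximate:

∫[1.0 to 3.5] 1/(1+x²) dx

f(x) = 1/(1+x²)
a = 1.0, b = 3.5, n = 4
h = (b - a)/n = 0.625000

Trapezoidal rule: (h/2)[f(x₀) + 2f(x₁) + 2f(x₂) + ... + f(xₙ)]

x_0 = 1.0000, f(x_0) = 0.500000, coefficient = 1
x_1 = 1.6250, f(x_1) = 0.274678, coefficient = 2
x_2 = 2.2500, f(x_2) = 0.164948, coefficient = 2
x_3 = 2.8750, f(x_3) = 0.107926, coefficient = 2
x_4 = 3.5000, f(x_4) = 0.075472, coefficient = 1

I ≈ (0.625000/2) × 1.670576 = 0.522055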